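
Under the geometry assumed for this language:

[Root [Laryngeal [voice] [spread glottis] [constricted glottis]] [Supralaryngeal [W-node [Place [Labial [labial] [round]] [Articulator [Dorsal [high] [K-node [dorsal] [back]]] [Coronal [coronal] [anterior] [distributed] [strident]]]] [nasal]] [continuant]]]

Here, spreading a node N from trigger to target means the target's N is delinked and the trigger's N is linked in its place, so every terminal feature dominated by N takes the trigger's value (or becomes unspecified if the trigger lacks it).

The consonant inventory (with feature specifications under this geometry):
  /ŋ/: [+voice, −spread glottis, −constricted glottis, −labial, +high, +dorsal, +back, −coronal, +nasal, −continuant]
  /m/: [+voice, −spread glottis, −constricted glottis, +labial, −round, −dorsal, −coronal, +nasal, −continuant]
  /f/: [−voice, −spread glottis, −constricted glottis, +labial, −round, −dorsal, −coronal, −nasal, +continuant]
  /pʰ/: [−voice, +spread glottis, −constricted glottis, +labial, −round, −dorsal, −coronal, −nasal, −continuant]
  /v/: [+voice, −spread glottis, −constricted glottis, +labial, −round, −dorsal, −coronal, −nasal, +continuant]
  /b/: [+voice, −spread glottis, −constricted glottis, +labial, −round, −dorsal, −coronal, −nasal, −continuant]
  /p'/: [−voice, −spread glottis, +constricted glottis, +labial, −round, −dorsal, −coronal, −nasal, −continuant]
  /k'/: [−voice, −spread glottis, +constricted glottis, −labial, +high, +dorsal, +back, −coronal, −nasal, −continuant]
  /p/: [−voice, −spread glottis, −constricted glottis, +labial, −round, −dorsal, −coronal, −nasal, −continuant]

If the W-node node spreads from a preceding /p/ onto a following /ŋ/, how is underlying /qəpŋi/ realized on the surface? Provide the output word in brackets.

[qəpbi]

Terminals under W-node in this geometry: [labial], [round], [high], [dorsal], [back], [coronal], [anterior], [distributed], [strident], [nasal].
After delinking /ŋ/'s W-node and linking /p/'s, the affected terminals become [+labial], [−round], [−dorsal], [−coronal], [−nasal]; [voice], [spread glottis], [constricted glottis], … (outside W-node) are retained from /ŋ/.
The resulting bundle matches /b/ in the inventory; substituting it for /ŋ/ gives [qəpbi].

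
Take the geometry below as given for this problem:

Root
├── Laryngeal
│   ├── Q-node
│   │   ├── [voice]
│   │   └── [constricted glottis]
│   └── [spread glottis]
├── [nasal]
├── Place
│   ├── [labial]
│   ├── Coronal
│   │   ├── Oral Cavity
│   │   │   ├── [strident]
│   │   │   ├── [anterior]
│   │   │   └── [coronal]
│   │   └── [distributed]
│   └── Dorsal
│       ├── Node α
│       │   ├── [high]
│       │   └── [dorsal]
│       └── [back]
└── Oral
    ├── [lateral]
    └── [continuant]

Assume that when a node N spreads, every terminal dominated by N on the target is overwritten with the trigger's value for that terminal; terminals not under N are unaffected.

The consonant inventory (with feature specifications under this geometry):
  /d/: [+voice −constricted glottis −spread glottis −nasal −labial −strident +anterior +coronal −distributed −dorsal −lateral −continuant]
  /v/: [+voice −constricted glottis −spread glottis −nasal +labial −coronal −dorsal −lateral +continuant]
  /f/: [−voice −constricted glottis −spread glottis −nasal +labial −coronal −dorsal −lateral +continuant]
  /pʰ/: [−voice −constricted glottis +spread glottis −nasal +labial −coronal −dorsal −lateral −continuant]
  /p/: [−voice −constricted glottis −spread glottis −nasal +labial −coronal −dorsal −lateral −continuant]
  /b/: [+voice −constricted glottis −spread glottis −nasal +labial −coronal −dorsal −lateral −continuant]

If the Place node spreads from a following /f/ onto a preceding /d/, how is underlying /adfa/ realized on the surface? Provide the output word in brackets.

[abfa]

Place immediately or transitively dominates [labial], [strident], [anterior], [coronal], [distributed], [high], [dorsal], [back].
After delinking /d/'s Place and linking /f/'s, the affected terminals become [+labial], [−coronal], [−dorsal]; [voice], [constricted glottis], [spread glottis], … (outside Place) are retained from /d/.
The resulting bundle matches /b/ in the inventory; substituting it for /d/ gives [abfa].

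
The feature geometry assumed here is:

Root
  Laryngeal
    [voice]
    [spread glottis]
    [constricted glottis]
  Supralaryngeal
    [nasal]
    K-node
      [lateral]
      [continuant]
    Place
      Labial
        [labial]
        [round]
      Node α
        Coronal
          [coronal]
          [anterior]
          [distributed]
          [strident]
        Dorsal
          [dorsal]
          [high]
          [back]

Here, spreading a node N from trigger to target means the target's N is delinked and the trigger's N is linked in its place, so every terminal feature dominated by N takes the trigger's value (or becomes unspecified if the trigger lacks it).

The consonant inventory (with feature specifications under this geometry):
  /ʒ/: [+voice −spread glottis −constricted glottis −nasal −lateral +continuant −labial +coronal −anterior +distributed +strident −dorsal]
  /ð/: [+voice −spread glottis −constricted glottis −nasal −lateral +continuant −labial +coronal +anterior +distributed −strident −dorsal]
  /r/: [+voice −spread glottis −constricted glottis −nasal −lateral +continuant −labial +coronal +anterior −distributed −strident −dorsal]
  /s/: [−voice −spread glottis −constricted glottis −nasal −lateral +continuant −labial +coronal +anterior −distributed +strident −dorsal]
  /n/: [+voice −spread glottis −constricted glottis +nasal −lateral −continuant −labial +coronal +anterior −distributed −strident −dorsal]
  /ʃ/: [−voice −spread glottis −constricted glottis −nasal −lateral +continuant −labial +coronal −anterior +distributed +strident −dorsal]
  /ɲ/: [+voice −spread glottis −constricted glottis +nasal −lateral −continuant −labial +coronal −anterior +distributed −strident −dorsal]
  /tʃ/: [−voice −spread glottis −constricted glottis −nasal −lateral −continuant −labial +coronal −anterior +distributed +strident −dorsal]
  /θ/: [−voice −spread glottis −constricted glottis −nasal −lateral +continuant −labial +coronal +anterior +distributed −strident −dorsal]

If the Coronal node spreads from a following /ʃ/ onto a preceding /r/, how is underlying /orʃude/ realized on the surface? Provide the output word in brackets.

Coronal immediately or transitively dominates [coronal], [anterior], [distributed], [strident].
The target acquires /ʃ/'s values for everything under Coronal — [+coronal], [−anterior], [+distributed], [+strident] — while keeping its own [voice], [spread glottis], [constricted glottis], ….
This feature bundle is that of [ʒ], so /orʃude/ surfaces as [oʒʃude].

[oʒʃude]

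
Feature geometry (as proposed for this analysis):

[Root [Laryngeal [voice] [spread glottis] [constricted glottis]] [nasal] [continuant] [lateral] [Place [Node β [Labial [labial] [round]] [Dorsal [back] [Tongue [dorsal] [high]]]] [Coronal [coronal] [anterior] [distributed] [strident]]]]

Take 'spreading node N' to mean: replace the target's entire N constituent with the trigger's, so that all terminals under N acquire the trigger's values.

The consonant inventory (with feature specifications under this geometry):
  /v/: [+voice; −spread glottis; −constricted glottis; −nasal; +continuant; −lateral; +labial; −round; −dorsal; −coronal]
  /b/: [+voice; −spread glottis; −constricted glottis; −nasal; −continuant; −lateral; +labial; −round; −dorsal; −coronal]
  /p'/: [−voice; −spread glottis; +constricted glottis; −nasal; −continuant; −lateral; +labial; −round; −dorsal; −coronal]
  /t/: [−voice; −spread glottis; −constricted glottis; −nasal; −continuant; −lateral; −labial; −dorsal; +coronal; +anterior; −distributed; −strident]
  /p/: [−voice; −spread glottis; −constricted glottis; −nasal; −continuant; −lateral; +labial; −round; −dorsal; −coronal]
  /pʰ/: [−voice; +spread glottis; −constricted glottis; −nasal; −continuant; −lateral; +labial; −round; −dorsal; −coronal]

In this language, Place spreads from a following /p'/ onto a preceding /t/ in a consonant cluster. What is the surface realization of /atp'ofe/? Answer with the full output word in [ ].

[app'ofe]

The Place node dominates the terminals [labial], [round], [back], [dorsal], [high], [coronal], [anterior], [distributed], [strident].
The target acquires /p'/'s values for everything under Place — [+labial], [−round], [−dorsal], [−coronal] — while keeping its own [voice], [spread glottis], [constricted glottis], ….
This feature bundle is that of [p], so /atp'ofe/ surfaces as [app'ofe].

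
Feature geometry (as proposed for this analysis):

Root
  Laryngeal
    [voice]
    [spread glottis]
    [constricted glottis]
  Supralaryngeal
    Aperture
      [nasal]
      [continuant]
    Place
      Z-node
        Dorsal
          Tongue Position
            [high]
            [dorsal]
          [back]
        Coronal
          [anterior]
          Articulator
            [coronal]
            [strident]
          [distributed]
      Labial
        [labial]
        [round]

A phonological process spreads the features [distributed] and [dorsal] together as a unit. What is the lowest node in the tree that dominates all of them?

[distributed]: Root / Supralaryngeal / Place / Z-node / Coronal / [distributed].
[dorsal]: Root / Supralaryngeal / Place / Z-node / Dorsal / Tongue Position / [dorsal].
Z-node is the lowest common ancestor — every listed feature sits under it, and no single subconstituent of Z-node covers them all.

Z-node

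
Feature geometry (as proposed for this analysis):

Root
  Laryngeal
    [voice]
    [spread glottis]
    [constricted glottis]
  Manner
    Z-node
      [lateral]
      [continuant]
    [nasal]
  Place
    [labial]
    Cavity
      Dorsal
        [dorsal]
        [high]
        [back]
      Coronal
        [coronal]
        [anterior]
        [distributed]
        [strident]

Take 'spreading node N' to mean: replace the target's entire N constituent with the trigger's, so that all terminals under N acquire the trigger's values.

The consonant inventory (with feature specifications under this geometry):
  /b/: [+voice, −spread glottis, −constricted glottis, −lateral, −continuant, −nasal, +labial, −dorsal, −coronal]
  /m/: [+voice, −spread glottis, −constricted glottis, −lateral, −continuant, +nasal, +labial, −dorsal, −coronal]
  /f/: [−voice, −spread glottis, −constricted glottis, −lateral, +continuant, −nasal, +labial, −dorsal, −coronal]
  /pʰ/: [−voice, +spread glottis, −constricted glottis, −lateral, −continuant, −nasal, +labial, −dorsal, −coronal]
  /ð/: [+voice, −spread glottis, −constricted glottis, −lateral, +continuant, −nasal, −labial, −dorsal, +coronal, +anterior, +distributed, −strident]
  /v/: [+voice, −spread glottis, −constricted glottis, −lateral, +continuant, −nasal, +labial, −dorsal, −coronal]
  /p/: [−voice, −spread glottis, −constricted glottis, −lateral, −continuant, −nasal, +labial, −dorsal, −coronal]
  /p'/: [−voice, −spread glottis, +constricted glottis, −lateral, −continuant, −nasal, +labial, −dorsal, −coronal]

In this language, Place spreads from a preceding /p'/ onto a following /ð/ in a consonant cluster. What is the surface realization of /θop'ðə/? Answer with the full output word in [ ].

[θop'və]

Terminals under Place in this geometry: [labial], [dorsal], [high], [back], [coronal], [anterior], [distributed], [strident].
The target acquires /p'/'s values for everything under Place — [+labial], [−dorsal], [−coronal] — while keeping its own [voice], [spread glottis], [constricted glottis], ….
Among the inventory, only /v/ has exactly this specification, giving the surface form [θop'və].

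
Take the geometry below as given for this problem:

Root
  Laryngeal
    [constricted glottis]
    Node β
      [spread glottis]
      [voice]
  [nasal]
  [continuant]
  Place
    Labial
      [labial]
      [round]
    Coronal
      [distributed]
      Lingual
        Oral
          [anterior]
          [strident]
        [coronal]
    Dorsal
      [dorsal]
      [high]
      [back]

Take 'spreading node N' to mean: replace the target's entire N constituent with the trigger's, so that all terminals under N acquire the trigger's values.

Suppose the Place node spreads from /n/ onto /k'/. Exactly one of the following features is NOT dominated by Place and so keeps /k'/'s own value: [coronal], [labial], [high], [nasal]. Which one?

[nasal]

The terminals dominated by Place are [labial], [round], [distributed], [anterior], [strident], [coronal], [dorsal], [high], [back].
Spreading Place replaces [labial], [coronal], [high] with the trigger's values, since each sits inside the Place constituent.
[nasal] attaches under Root, not under Place, so /k'/ retains its own value for [nasal].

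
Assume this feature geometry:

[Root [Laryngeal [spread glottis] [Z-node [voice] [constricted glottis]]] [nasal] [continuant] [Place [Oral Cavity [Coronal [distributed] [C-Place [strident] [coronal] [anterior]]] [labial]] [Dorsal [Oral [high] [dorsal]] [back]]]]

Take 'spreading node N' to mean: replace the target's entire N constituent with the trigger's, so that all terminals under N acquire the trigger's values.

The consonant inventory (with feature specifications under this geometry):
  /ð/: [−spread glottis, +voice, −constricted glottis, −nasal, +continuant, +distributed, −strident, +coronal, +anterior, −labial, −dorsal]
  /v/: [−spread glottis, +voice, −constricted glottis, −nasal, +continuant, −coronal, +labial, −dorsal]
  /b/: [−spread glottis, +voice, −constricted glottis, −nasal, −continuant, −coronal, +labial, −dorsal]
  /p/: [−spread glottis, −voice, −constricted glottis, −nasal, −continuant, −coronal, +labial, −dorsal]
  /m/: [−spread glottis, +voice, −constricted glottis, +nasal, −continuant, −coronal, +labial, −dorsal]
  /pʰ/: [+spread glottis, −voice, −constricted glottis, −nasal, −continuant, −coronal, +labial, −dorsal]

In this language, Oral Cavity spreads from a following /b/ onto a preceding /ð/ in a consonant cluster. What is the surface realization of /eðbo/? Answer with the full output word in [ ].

Oral Cavity immediately or transitively dominates [distributed], [strident], [coronal], [anterior], [labial].
Spreading Oral Cavity from /b/ onto /ð/ replaces those values with /b/'s: [−coronal], [+labial]. Features outside Oral Cavity ([spread glottis], [voice], [constricted glottis], …) stay as in /ð/.
This feature bundle is that of [v], so /eðbo/ surfaces as [evbo].

[evbo]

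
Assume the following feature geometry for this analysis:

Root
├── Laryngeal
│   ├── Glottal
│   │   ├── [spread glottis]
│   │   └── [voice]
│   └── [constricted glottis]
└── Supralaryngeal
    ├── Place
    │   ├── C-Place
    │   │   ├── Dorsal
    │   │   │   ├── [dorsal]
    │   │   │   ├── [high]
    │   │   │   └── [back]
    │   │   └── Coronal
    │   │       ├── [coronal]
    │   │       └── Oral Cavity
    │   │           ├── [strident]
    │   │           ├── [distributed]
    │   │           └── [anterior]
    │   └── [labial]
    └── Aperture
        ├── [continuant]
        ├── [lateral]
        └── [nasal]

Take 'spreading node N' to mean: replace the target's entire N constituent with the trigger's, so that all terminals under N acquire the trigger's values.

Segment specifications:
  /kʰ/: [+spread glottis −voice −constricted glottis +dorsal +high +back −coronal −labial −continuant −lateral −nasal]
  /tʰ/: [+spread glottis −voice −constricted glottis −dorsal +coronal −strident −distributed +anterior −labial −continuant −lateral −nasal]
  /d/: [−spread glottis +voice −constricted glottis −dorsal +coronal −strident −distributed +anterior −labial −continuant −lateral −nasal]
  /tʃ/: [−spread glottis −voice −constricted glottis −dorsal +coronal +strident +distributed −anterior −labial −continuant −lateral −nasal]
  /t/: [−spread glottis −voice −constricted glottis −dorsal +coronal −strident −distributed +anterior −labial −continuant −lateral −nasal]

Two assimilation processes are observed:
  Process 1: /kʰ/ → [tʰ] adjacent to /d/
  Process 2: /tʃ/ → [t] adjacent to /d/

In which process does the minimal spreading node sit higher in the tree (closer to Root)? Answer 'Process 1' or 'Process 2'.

In Process 1, [coronal], [anterior], [distributed], [strident], [dorsal], [high], [back] change, so the minimal spreading node is C-Place at depth 3.
Process 2: the features that change are [anterior], [distributed], [strident]; the minimal node is Oral Cavity (depth 5).
C-Place (depth 3) sits above Oral Cavity (depth 5), making Process 1 the one with the higher spreading node.

Process 1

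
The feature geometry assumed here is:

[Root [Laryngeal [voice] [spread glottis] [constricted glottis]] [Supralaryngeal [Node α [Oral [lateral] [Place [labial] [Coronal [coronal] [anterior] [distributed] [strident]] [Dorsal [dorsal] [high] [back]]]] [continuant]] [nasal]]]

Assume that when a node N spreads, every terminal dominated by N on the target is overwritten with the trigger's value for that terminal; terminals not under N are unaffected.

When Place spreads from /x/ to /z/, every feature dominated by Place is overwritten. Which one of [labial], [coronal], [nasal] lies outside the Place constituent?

Place dominates exactly [labial], [coronal], [anterior], [distributed], [strident], [dorsal], [high], [back].
Of the listed options, [coronal], [labial] are among these and would be overwritten by spreading Place.
[nasal] is not within the Place subtree (it hangs from Supralaryngeal), so /z/'s [nasal] value survives.

[nasal]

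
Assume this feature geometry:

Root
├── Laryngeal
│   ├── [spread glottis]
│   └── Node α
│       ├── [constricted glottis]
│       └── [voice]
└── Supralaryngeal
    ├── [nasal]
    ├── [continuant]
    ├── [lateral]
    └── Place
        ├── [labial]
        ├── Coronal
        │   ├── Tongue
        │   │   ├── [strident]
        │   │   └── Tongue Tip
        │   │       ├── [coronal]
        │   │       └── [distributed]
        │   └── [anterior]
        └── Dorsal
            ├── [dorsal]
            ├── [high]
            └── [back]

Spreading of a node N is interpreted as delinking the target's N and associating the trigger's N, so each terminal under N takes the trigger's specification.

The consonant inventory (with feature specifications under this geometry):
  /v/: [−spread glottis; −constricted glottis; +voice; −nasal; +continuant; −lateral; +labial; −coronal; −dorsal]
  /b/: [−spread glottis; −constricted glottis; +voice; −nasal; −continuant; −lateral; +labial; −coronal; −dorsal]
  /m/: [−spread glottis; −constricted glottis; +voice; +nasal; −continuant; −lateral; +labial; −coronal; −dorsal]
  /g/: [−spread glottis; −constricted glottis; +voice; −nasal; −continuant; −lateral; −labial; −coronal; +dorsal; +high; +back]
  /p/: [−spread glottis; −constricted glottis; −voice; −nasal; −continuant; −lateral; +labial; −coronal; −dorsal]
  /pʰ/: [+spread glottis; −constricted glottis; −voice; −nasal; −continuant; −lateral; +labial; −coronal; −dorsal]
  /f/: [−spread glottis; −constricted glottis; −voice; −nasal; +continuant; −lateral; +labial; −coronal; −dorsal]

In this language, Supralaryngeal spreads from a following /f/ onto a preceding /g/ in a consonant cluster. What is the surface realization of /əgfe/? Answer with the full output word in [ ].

The Supralaryngeal node dominates the terminals [nasal], [continuant], [lateral], [labial], [strident], [coronal], [distributed], [anterior], [dorsal], [high], [back].
Spreading Supralaryngeal from /f/ onto /g/ replaces those values with /f/'s: [−nasal], [+continuant], [−lateral], [+labial], [−coronal], [−dorsal]. Features outside Supralaryngeal ([spread glottis], [constricted glottis], [voice]) stay as in /g/.
This feature bundle is that of [v], so /əgfe/ surfaces as [əvfe].

[əvfe]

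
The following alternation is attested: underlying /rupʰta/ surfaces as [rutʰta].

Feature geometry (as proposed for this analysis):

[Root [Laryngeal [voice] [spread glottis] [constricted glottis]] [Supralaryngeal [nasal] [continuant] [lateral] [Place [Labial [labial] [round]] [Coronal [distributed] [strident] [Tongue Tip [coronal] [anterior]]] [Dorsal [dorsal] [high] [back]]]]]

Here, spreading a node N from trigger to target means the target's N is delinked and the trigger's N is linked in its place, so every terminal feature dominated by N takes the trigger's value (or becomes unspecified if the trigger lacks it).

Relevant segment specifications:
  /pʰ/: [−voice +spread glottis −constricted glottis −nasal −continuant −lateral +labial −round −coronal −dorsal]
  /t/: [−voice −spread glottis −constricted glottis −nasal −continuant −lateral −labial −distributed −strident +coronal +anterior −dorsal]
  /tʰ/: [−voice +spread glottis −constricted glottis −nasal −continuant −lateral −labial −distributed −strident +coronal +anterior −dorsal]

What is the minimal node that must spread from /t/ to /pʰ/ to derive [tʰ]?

Feature comparison: [labial], [round], [coronal], [anterior], [distributed], [strident] differ between /pʰ/ and [tʰ]; the remaining terminals match.
The smallest constituent containing every changed terminal is Place — each of its daughters lacks at least one of the affected features.
Delinking /pʰ/'s Place and associating /t/'s Place gives precisely the feature bundle of [tʰ].
[spread glottis], a feature on which the two segments disagree outside Place, is unchanged — nothing dominating it spread, and Place is the minimal sufficient constituent.

Place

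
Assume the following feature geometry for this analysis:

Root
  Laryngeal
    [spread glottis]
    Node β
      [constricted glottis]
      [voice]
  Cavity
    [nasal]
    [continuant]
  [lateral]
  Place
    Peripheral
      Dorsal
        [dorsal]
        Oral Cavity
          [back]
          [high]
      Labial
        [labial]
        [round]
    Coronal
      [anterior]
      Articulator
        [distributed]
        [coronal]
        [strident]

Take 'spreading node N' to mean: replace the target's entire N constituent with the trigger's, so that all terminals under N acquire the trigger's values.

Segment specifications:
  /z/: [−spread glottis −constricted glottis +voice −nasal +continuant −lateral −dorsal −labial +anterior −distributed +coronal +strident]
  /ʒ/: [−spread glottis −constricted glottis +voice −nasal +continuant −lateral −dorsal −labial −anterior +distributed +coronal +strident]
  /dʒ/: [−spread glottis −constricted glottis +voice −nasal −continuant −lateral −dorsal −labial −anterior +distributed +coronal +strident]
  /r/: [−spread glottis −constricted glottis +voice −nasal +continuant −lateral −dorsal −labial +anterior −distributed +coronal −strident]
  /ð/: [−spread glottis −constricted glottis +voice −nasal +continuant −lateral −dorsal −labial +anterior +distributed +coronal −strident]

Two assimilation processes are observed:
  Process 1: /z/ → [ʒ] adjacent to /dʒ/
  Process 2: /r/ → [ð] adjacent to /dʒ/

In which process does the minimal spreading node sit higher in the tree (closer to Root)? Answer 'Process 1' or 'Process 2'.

In Process 1, [anterior], [distributed] change, so the minimal spreading node is Coronal at depth 2.
Process 2 alters [distributed]; the lowest dominating node is [distributed] (depth 4 from Root).
Coronal is closer to Root than [distributed], so Process 1 spreads the higher node.

Process 1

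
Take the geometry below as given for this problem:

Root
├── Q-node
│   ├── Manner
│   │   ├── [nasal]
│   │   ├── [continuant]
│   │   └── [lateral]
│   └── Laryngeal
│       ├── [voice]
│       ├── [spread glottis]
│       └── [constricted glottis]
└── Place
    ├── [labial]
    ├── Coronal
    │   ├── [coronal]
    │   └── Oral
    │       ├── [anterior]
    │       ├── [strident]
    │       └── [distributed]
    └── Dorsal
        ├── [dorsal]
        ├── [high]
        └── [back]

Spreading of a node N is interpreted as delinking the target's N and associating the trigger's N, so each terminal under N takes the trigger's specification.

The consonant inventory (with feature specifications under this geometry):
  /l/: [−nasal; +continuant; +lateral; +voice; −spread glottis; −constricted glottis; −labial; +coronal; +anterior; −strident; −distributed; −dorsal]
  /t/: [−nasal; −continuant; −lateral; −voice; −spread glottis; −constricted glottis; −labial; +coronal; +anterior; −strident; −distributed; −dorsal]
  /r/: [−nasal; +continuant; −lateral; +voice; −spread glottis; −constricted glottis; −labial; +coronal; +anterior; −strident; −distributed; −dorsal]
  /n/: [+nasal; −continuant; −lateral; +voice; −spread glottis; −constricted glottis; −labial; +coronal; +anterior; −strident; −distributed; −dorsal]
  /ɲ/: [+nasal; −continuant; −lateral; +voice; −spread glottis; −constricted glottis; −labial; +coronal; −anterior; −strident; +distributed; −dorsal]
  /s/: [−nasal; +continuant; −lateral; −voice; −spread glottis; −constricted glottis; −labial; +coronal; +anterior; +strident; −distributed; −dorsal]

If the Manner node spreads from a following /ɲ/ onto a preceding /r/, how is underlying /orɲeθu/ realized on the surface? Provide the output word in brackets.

The Manner node dominates the terminals [nasal], [continuant], [lateral].
After delinking /r/'s Manner and linking /ɲ/'s, the affected terminals become [+nasal], [−continuant], [−lateral]; [voice], [spread glottis], [constricted glottis], … (outside Manner) are retained from /r/.
Among the inventory, only /n/ has exactly this specification, giving the surface form [onɲeθu].

[onɲeθu]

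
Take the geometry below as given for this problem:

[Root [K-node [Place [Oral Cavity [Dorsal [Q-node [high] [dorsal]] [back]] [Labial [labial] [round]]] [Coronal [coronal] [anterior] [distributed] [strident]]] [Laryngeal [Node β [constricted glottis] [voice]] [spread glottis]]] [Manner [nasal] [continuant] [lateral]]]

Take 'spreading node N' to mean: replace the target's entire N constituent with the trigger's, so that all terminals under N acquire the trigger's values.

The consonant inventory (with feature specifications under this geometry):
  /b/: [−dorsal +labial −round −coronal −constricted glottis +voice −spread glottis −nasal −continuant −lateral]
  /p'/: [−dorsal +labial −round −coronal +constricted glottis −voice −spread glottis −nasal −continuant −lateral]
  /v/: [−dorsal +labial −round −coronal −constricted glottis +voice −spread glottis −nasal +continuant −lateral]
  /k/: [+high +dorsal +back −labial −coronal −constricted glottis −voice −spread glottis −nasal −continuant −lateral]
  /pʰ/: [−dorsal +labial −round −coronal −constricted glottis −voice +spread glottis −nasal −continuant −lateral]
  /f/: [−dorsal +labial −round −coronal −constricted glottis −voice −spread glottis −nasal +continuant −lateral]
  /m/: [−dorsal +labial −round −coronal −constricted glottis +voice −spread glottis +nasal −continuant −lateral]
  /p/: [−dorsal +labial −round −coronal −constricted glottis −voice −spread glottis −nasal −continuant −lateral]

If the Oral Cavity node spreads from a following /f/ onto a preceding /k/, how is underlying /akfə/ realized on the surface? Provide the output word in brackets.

The Oral Cavity node dominates the terminals [high], [dorsal], [back], [labial], [round].
After delinking /k/'s Oral Cavity and linking /f/'s, the affected terminals become [−dorsal], [+labial], [−round]; [coronal], [constricted glottis], [voice], … (outside Oral Cavity) are retained from /k/.
Among the inventory, only /p/ has exactly this specification, giving the surface form [apfə].

[apfə]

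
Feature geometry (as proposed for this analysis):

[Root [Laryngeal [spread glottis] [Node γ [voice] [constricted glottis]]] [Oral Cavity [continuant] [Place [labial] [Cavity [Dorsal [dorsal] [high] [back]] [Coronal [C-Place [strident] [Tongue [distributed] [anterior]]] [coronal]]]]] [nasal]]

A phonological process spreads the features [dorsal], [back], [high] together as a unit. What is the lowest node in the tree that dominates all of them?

Dorsal

[dorsal] lies under Dorsal (below Oral Cavity).
[back] lies under Dorsal (below Oral Cavity).
[high] lies under Dorsal (below Oral Cavity).
The lowest node appearing on every path is Dorsal; each proper daughter of Dorsal fails to dominate at least one of the listed features.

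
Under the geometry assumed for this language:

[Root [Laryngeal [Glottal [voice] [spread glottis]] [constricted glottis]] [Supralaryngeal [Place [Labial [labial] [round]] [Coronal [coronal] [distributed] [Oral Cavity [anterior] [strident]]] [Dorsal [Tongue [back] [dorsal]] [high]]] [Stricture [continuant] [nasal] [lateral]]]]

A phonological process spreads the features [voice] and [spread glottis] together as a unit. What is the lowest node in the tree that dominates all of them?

[voice] is immediately dominated by Glottal.
[spread glottis] is immediately dominated by Glottal.
These paths first converge at Glottal; no daughter of Glottal dominates all 2 features, so Glottal is the minimal constituent.

Glottal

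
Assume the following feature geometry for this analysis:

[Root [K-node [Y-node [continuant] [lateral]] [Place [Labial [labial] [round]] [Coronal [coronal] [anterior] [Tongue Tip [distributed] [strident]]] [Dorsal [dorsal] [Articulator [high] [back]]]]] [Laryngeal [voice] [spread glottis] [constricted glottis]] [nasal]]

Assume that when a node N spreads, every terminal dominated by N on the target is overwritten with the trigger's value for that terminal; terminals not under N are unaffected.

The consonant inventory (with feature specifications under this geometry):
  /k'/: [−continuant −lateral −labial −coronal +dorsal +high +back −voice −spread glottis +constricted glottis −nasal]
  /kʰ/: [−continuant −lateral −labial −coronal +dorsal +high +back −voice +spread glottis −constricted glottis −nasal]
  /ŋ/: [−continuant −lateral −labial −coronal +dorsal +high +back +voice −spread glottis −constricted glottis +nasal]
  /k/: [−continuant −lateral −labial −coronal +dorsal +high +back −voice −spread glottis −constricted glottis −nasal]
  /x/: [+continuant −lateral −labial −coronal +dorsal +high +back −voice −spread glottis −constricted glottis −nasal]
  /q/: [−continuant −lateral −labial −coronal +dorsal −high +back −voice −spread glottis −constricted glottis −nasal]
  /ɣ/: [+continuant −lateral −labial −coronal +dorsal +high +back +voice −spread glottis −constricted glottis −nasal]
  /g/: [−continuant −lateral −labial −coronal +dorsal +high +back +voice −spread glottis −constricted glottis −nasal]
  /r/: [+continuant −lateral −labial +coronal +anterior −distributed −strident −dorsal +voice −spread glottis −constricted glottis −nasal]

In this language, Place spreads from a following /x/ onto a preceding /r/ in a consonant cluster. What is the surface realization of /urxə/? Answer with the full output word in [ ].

[uɣxə]

Place immediately or transitively dominates [labial], [round], [coronal], [anterior], [distributed], [strident], [dorsal], [high], [back].
The target acquires /x/'s values for everything under Place — [−labial], [−coronal], [+dorsal], [+high], [+back] — while keeping its own [continuant], [lateral], [voice], ….
Among the inventory, only /ɣ/ has exactly this specification, giving the surface form [uɣxə].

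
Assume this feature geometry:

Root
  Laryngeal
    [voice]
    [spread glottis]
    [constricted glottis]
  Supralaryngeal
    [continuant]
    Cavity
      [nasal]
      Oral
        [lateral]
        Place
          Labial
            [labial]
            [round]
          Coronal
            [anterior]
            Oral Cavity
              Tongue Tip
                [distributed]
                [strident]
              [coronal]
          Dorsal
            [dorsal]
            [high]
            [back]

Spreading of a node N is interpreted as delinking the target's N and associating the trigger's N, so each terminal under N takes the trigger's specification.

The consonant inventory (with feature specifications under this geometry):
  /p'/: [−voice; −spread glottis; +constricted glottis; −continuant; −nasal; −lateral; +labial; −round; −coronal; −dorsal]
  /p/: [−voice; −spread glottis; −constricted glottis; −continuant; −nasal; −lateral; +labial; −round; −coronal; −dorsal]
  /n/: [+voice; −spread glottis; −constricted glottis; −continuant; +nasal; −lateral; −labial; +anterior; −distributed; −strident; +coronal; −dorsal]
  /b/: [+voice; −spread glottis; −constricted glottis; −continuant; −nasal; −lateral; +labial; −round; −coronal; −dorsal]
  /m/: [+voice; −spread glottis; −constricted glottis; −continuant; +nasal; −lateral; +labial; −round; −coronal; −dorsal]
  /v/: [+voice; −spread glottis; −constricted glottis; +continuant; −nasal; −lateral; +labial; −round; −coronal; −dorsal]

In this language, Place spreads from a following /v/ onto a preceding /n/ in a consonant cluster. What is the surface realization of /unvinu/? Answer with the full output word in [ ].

[umvinu]

Terminals under Place in this geometry: [labial], [round], [anterior], [distributed], [strident], [coronal], [dorsal], [high], [back].
Spreading Place from /v/ onto /n/ replaces those values with /v/'s: [+labial], [−round], [−coronal], [−dorsal]. Features outside Place ([voice], [spread glottis], [constricted glottis], …) stay as in /n/.
This feature bundle is that of [m], so /unvinu/ surfaces as [umvinu].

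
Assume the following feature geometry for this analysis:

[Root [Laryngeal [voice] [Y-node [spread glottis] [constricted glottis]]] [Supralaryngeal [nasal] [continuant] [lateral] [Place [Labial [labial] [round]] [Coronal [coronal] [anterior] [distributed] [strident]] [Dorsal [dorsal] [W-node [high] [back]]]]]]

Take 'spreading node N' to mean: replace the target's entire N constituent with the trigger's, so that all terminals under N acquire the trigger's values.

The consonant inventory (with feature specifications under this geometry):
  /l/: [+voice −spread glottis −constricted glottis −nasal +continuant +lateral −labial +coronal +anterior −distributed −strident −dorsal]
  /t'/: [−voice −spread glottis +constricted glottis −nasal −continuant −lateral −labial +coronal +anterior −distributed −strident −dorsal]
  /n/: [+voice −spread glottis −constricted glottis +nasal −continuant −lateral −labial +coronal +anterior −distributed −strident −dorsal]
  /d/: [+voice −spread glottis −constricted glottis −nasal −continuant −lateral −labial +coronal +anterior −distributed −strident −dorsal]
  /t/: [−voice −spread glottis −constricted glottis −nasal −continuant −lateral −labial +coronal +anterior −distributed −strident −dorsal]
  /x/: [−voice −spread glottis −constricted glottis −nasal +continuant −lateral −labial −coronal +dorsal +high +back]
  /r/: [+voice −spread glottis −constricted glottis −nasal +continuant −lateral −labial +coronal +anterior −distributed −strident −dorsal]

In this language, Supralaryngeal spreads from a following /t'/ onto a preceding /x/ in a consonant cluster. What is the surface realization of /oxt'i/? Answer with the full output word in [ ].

Supralaryngeal immediately or transitively dominates [nasal], [continuant], [lateral], [labial], [round], [coronal], [anterior], [distributed], [strident], [dorsal], [high], [back].
The target acquires /t'/'s values for everything under Supralaryngeal — [−nasal], [−continuant], [−lateral], [−labial], [+coronal], [+anterior], [−distributed], [−strident], [−dorsal] — while keeping its own [voice], [spread glottis], [constricted glottis].
The resulting bundle matches /t/ in the inventory; substituting it for /x/ gives [ott'i].

[ott'i]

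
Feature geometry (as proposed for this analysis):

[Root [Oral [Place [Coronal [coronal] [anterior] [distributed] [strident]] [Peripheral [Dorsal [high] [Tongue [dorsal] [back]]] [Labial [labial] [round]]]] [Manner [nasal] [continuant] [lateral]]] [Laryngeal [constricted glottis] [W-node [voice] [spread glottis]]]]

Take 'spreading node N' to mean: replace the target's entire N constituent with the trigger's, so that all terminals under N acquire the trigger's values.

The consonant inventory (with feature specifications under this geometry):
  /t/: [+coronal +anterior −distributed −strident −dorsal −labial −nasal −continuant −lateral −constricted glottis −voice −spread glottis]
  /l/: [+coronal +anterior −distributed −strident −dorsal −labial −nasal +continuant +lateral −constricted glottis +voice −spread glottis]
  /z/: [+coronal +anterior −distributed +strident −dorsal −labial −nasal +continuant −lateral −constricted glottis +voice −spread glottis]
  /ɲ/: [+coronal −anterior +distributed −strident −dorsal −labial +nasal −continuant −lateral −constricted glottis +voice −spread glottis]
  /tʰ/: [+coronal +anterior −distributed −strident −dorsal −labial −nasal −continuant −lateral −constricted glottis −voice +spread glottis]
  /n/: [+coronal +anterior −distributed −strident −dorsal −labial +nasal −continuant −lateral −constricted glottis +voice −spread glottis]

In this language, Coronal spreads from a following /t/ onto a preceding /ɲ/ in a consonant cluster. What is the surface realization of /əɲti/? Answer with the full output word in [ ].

Terminals under Coronal in this geometry: [coronal], [anterior], [distributed], [strident].
The target acquires /t/'s values for everything under Coronal — [+coronal], [+anterior], [−distributed], [−strident] — while keeping its own [dorsal], [labial], [nasal], ….
Among the inventory, only /n/ has exactly this specification, giving the surface form [ənti].

[ənti]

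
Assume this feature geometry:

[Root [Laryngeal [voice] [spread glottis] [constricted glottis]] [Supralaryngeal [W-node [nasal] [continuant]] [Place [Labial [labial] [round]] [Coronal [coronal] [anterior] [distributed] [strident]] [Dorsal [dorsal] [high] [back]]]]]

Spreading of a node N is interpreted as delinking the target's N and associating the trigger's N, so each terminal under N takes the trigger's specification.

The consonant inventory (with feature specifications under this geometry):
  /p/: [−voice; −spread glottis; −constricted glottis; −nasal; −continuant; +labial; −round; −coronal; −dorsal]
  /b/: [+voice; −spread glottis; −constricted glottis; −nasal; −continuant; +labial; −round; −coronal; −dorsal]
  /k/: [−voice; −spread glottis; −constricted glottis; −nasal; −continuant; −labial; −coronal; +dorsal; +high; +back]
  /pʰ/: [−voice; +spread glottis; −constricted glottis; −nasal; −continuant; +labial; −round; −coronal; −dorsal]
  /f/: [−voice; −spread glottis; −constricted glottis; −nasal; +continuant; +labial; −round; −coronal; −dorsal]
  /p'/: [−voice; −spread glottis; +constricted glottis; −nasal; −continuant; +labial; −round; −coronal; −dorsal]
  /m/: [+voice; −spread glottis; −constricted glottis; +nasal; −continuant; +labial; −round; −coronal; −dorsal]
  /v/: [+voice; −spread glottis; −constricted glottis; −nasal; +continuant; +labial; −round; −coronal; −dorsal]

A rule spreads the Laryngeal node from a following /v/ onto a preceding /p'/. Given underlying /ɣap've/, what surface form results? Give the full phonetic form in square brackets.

The Laryngeal node dominates the terminals [voice], [spread glottis], [constricted glottis].
Spreading Laryngeal from /v/ onto /p'/ replaces those values with /v/'s: [+voice], [−spread glottis], [−constricted glottis]. Features outside Laryngeal ([nasal], [continuant], [labial], …) stay as in /p'/.
This feature bundle is that of [b], so /ɣap've/ surfaces as [ɣabve].

[ɣabve]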